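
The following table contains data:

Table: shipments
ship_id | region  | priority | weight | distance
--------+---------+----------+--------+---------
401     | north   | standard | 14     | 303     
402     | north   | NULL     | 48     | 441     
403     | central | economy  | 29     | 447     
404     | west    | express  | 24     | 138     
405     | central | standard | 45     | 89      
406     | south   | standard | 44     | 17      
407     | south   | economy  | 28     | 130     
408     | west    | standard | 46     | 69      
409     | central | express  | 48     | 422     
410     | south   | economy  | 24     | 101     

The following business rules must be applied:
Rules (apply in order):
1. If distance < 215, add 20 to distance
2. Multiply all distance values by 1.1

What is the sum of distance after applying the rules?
2504.7

Step 1: Apply Rule 1 - Add 20 to records with distance < 215
  - 6 records affected: 544 + (6 × 20) = 664
  - Unaffected records: 1613
  - Sum after Rule 1: 2277
Step 2: Apply Rule 2 - Multiply all by 1.1
  - 2277 × 1.1 = 2504.7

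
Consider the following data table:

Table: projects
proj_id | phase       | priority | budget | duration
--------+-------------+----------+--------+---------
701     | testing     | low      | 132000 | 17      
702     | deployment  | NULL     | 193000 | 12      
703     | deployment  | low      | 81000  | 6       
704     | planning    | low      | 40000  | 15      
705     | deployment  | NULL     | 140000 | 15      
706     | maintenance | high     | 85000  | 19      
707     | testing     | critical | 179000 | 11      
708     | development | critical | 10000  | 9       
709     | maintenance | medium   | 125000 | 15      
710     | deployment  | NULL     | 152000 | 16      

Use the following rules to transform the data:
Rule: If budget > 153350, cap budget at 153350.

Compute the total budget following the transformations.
1071700

Step 1: 2 records have budget > 153350
Step 2: These records originally summed to 372000
Step 3: After capping: 2 × 153350 = 306700
Step 4: Unaffected records sum: 765000
Step 5: Final sum = 306700 + 765000 = 1071700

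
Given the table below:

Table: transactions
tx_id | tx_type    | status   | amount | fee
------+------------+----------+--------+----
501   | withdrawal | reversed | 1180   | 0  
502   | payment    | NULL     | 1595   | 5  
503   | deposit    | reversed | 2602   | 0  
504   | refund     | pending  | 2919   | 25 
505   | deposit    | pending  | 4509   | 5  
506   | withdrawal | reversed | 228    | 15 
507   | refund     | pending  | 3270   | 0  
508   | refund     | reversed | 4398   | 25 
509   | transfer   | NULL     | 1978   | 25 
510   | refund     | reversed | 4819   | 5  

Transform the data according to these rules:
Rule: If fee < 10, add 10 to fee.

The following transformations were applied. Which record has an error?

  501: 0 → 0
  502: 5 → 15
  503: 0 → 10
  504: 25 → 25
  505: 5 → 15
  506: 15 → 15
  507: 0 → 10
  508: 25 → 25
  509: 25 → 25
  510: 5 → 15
Record 501 has an error. The correct transformed value should be 10, not 0.

Step 1: Check each record against the rule
Step 2: Record 501 has fee = 0
Step 3: Since 0 < 10, the bonus should have been applied
Step 4: Correct value = 10, but claimed value = 0
Conclusion: Record 501 has the error.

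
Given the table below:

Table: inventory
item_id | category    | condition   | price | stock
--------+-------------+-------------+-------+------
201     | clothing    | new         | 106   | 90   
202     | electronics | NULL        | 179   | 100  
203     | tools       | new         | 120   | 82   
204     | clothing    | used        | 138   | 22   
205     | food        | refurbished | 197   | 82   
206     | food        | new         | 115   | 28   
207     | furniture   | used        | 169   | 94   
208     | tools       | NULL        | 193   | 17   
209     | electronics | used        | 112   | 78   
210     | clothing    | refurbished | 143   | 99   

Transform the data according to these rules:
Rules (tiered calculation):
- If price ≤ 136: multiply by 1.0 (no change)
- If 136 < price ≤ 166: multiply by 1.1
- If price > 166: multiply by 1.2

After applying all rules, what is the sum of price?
1647.7

Step 1: Tier 1 (price ≤ 136): 4 records, sum = 453 × 1.0 = 453.0
Step 2: Tier 2 (136 < price ≤ 166): 2 records, sum = 281 × 1.1 = 309.1
Step 3: Tier 3 (price > 166): 4 records, sum = 738 × 1.2 = 885.6
Step 4: Final sum = 453.0 + 309.1 + 885.6 = 1647.7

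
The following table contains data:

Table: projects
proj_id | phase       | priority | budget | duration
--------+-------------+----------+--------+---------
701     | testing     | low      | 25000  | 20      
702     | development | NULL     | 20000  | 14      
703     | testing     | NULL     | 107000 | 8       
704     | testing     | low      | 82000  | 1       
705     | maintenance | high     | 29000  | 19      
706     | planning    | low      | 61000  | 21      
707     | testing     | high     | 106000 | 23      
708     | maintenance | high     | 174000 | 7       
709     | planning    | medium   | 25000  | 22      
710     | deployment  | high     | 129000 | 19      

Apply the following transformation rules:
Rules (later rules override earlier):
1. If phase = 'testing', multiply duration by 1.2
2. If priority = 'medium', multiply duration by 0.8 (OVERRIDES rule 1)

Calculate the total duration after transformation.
160.0

Step 1: Rule 2 takes priority for records with priority = 'medium'
  - 1 records: 22 × 0.8 = 17.6
Step 2: Rule 1 applies to remaining records with phase = 'testing'
  - 4 records: 52 × 1.2 = 62.4
Step 3: Other records unchanged: 80
Step 4: Final sum = 17.6 + 62.4 + 80 = 160.0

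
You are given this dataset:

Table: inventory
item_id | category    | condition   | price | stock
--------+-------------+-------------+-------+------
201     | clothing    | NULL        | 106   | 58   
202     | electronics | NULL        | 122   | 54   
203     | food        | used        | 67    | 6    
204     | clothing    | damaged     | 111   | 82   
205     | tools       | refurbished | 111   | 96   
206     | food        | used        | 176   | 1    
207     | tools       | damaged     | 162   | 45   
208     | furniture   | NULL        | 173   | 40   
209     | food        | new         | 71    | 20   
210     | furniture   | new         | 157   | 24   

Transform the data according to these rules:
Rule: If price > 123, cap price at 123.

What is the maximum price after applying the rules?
123

Step 1: Original maximum price = 176
Step 2: Apply cap at 123
Step 3: 4 records had price > 123 and were capped
Step 4: Maximum after transformation = 123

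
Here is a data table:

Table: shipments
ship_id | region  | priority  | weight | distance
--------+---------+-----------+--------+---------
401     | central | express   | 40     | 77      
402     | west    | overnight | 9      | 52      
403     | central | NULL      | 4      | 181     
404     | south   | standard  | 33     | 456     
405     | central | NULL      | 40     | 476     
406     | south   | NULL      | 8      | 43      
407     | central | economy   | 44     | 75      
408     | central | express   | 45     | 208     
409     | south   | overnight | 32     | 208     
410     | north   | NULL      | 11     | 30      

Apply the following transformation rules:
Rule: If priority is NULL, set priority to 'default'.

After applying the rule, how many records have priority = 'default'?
4

Step 1: Count records where priority IS NULL
Step 2: Found 4 records with NULL priority
Step 3: These records will have priority set to 'default'
Step 4: Records already having priority = 'default': 0
Step 5: Answer: 4 + 0 = 4 records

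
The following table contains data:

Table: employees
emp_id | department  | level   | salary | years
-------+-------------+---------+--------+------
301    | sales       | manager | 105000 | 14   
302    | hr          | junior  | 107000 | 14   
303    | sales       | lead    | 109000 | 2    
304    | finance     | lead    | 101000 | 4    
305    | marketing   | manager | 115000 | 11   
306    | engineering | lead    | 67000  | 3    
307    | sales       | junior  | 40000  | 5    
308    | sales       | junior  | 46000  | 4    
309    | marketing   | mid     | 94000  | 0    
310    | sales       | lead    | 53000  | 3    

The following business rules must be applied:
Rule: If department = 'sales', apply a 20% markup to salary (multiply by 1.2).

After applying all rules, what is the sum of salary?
907600.0

Step 1: Records with department = 'sales' have total salary = 353000
Step 2: Apply multiplier: 353000 × 1.2 = 423600.0
Step 3: Other records total: 484000
Step 4: Final sum = 423600.0 + 484000 = 907600.0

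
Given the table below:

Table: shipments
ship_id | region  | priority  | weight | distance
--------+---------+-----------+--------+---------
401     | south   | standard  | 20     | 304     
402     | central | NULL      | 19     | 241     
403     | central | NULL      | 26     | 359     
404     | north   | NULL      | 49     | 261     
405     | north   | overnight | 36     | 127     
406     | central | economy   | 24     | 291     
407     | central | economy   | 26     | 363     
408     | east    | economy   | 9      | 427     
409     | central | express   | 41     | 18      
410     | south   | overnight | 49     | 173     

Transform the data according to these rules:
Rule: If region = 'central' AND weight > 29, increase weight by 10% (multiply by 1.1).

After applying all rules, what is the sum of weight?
303.1

Step 1: Find records where region = 'central' AND weight > 29
Step 2: 1 records match, summing to 41
Step 3: After multiplier: 41 × 1.1 = 45.1
Step 4: Unaffected records sum: 258
Step 5: Final sum = 45.1 + 258 = 303.1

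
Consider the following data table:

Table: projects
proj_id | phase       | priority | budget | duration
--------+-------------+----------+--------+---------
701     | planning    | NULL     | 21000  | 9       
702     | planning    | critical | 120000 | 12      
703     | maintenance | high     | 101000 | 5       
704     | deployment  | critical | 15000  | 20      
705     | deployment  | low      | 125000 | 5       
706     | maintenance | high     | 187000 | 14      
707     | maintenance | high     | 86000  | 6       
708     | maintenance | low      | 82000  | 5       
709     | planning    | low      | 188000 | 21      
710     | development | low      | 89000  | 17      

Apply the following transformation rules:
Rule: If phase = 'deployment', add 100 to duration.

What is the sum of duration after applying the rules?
314

Step 1: Count records where phase = 'deployment': 2
Step 2: Total bonus added: 2 × 100 = 200
Step 3: Original sum of duration: 114
Step 4: Final sum = 114 + 200 = 314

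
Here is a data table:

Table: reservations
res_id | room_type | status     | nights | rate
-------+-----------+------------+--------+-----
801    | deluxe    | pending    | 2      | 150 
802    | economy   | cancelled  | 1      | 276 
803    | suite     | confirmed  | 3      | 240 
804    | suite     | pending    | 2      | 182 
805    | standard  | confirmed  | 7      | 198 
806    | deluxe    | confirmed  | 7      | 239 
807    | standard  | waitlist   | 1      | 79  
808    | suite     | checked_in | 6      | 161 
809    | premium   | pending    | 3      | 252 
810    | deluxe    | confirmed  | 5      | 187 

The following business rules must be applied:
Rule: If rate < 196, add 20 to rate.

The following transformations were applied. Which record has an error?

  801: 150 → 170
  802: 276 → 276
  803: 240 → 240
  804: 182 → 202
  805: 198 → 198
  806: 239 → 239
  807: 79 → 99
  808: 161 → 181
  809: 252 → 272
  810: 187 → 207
Record 809 has an error. The correct transformed value should be 252, not 272.

Step 1: Check each record against the rule
Step 2: Record 809 has rate = 252
Step 3: Since 252 >= 196, the bonus should not have been applied
Step 4: Correct value = 252, but claimed value = 272
Conclusion: Record 809 has the error.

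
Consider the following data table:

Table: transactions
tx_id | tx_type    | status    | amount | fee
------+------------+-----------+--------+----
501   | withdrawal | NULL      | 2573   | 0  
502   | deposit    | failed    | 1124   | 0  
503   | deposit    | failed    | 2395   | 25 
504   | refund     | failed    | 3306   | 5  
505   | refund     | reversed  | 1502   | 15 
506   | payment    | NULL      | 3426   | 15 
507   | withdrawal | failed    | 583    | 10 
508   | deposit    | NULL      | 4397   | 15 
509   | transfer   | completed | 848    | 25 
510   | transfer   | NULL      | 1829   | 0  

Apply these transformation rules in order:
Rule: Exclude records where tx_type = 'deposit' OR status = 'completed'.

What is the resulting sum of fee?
45

Step 1: Find records where tx_type = 'deposit' OR status = 'completed'
Step 2: 4 records match, summing to 65
Step 3: Original sum: 110
Step 4: Remaining sum = 110 - 65 = 45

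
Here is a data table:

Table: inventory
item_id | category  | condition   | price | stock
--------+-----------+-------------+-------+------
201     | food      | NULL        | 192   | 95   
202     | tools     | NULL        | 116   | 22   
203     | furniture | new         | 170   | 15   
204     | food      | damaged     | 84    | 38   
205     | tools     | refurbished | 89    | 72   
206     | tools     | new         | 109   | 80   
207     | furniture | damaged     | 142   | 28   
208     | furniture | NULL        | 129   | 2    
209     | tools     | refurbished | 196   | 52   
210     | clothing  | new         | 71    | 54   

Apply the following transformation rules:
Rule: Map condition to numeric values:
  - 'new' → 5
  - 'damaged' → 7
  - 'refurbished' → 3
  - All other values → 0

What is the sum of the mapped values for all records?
35

Step 1: Apply mapping to each record
Step 2: Count by status:
  'new': 3 records × 5 = 15
  'damaged': 2 records × 7 = 14
  'refurbished': 2 records × 3 = 6
Step 3: Sum all mapped values = 35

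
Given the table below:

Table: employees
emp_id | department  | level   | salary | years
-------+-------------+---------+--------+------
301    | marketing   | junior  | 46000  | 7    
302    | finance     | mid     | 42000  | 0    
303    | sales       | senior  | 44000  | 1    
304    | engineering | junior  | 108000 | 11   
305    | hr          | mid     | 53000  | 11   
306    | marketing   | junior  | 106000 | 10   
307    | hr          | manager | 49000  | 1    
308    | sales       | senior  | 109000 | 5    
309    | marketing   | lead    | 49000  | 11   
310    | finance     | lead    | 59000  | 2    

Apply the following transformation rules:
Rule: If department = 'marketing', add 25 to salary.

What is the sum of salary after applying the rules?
665075

Step 1: Count records where department = 'marketing': 3
Step 2: Total bonus added: 3 × 25 = 75
Step 3: Original sum of salary: 665000
Step 4: Final sum = 665000 + 75 = 665075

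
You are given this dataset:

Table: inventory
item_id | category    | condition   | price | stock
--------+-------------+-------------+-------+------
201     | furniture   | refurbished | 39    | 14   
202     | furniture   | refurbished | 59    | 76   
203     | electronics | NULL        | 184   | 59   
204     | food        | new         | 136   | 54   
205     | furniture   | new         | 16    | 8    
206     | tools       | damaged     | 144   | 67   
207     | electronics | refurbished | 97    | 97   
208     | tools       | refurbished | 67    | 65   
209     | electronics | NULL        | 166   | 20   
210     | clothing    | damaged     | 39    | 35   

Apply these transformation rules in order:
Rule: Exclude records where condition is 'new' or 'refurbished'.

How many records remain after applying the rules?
4

Step 1: Count records to exclude
  - 2 (new) + 4 (refurbished) = 6 records
Step 2: Total records: 10
Step 3: Remaining = 10 - 6 = 4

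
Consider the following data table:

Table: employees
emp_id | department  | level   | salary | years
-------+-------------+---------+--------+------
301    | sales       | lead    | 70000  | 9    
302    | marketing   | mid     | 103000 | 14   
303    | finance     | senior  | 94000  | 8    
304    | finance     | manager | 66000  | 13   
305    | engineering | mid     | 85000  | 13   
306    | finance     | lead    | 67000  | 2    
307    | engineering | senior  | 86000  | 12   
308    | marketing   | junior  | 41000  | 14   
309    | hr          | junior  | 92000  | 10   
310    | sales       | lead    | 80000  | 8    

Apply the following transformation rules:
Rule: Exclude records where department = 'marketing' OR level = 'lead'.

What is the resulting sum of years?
56

Step 1: Find records where department = 'marketing' OR level = 'lead'
Step 2: 5 records match, summing to 47
Step 3: Original sum: 103
Step 4: Remaining sum = 103 - 47 = 56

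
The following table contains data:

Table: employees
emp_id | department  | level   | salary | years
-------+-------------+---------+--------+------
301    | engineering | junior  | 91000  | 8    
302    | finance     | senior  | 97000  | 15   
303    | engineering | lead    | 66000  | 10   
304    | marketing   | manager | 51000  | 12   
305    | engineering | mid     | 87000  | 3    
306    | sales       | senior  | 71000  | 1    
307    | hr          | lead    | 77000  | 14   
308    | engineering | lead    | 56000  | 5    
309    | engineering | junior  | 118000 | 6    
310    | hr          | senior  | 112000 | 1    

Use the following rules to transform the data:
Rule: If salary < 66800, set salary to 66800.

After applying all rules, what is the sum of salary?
853400

Step 1: 3 records have salary < 66800
Step 2: These records originally summed to 173000
Step 3: After setting to minimum: 3 × 66800 = 200400
Step 4: Unaffected records sum: 653000
Step 5: Final sum = 200400 + 653000 = 853400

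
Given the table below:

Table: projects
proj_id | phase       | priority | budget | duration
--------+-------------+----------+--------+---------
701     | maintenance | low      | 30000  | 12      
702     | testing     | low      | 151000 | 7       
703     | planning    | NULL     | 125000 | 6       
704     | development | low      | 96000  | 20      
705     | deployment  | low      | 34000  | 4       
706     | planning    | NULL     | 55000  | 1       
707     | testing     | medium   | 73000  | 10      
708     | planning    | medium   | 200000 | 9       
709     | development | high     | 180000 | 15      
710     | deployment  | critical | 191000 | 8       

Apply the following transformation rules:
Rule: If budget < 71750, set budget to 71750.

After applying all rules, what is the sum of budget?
1231250

Step 1: 3 records have budget < 71750
Step 2: These records originally summed to 119000
Step 3: After setting to minimum: 3 × 71750 = 215250
Step 4: Unaffected records sum: 1016000
Step 5: Final sum = 215250 + 1016000 = 1231250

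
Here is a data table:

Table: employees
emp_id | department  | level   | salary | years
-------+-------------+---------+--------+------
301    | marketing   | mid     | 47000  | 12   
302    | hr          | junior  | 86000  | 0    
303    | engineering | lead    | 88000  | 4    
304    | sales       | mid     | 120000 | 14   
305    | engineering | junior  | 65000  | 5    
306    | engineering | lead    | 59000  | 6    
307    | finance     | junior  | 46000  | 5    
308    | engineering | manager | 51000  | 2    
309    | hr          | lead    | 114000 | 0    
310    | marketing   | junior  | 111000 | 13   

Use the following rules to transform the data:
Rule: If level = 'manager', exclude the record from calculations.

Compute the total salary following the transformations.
736000

Step 1: Identify records where level = 'manager'
Step 2: The excluded records sum to 51000
Step 3: Original total salary = 787000
Step 4: Remaining total = 787000 - 51000 = 736000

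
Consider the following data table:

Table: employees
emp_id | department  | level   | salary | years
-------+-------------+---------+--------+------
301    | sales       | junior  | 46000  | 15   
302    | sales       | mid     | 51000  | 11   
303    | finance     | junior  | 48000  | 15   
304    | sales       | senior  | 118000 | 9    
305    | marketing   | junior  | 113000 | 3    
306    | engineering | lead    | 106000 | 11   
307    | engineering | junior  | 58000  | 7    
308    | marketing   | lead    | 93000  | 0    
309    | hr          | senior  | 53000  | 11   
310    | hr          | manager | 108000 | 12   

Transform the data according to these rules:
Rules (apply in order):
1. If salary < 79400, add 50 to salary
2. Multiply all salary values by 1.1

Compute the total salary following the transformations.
873675.0

Step 1: Apply Rule 1 - Add 50 to records with salary < 79400
  - 5 records affected: 256000 + (5 × 50) = 256250
  - Unaffected records: 538000
  - Sum after Rule 1: 794250
Step 2: Apply Rule 2 - Multiply all by 1.1
  - 794250 × 1.1 = 873675.0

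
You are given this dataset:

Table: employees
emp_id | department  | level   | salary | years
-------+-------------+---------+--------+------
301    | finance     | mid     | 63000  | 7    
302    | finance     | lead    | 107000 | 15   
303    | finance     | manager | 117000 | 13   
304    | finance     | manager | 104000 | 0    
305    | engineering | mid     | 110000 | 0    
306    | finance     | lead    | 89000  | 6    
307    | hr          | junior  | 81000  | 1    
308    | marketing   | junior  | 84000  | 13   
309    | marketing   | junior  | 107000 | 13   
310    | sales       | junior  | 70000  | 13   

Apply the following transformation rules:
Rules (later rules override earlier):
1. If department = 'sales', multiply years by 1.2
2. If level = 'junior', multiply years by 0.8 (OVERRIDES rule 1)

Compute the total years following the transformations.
73.0

Step 1: Rule 2 takes priority for records with level = 'junior'
  - 4 records: 40 × 0.8 = 32.0
Step 2: Rule 1 applies to remaining records with department = 'sales'
  - 0 records: 0 × 1.2 = 0.0
Step 3: Other records unchanged: 41
Step 4: Final sum = 32.0 + 0.0 + 41 = 73.0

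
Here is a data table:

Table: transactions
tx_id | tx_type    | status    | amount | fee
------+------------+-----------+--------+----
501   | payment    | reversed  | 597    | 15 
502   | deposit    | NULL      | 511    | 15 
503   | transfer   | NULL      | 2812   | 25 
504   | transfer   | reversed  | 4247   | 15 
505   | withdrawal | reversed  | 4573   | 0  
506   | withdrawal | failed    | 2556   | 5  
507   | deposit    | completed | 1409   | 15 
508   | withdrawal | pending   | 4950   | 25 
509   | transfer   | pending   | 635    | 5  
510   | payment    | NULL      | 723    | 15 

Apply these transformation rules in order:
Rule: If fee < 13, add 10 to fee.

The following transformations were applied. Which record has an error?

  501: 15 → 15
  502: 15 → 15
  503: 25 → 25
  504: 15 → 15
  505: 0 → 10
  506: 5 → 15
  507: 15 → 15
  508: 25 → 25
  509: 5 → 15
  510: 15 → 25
Record 510 has an error. The correct transformed value should be 15, not 25.

Step 1: Check each record against the rule
Step 2: Record 510 has fee = 15
Step 3: Since 15 >= 13, the bonus should not have been applied
Step 4: Correct value = 15, but claimed value = 25
Conclusion: Record 510 has the error.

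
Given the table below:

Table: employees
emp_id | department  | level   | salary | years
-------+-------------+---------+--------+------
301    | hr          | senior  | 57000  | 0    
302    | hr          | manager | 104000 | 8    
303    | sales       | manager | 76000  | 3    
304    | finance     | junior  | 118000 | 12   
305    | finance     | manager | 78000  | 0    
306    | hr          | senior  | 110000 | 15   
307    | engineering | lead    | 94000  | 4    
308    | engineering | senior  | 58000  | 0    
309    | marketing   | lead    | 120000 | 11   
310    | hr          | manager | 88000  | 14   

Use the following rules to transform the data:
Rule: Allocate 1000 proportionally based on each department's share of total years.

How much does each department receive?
engineering: 59.7, finance: 179.1, hr: 552.24, marketing: 164.18, sales: 44.78

Step 1: Calculate total years = 67
Step 2: Calculate each department's proportion:
  engineering: 4/67 = 5.97% → 59.7
  finance: 12/67 = 17.91% → 179.1
  hr: 37/67 = 55.22% → 552.24
  marketing: 11/67 = 16.42% → 164.18
  sales: 3/67 = 4.48% → 44.78
Step 3: Verify: sum of allocations ≈ 1000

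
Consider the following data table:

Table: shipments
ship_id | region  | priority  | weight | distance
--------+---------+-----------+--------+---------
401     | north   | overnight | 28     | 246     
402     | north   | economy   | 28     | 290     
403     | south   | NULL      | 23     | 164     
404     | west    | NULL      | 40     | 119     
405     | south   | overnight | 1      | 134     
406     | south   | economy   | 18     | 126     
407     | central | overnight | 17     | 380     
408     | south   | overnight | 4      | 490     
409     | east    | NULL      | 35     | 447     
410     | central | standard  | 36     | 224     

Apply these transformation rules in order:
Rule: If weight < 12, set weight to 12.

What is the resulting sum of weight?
249

Step 1: 2 records have weight < 12
Step 2: These records originally summed to 5
Step 3: After setting to minimum: 2 × 12 = 24
Step 4: Unaffected records sum: 225
Step 5: Final sum = 24 + 225 = 249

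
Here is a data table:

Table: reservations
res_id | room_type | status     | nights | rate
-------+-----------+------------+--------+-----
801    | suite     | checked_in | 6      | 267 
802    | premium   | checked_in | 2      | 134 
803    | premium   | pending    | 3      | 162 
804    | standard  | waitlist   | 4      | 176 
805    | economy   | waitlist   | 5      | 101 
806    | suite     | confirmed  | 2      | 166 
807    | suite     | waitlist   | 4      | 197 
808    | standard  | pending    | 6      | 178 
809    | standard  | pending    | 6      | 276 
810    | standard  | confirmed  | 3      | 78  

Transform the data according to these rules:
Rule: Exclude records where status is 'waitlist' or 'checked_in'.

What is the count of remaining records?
5

Step 1: Count records to exclude
  - 3 (waitlist) + 2 (checked_in) = 5 records
Step 2: Total records: 10
Step 3: Remaining = 10 - 5 = 5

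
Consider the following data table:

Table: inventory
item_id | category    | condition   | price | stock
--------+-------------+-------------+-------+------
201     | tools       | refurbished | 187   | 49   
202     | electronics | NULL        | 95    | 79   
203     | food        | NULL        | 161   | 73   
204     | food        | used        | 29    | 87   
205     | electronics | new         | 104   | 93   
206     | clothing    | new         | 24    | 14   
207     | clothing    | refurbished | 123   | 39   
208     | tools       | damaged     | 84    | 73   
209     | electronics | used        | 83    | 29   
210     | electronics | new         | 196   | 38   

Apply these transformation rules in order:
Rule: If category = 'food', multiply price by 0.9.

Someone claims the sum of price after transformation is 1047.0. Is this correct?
No, the correct result is 1067.0.

Step 1: Calculate the correct sum after transformation
Step 2: Apply multiplier 0.9 to records where category = 'food'
Step 3: Correct result = 1067.0
Step 4: Claimed result = 1047.0
Step 5: 1067.0 ≠ 1047.0
Conclusion: The claimed result is incorrect. The correct answer is 1067.0.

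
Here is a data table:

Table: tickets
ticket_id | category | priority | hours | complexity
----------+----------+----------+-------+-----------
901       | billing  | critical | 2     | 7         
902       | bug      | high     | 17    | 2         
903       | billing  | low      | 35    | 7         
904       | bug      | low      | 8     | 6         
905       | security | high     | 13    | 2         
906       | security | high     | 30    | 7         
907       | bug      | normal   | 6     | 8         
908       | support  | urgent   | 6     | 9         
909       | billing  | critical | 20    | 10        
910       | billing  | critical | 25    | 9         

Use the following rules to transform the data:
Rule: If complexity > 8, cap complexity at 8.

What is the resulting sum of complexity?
63

Step 1: 3 records have complexity > 8
Step 2: These records originally summed to 28
Step 3: After capping: 3 × 8 = 24
Step 4: Unaffected records sum: 39
Step 5: Final sum = 24 + 39 = 63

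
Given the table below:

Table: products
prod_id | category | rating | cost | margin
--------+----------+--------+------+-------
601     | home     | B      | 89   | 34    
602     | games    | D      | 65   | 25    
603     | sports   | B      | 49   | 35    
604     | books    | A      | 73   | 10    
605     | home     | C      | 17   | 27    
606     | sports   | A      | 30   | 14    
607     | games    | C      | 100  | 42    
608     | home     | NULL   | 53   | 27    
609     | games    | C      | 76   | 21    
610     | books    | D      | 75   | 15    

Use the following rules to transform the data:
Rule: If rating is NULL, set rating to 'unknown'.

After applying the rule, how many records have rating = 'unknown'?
1

Step 1: Count records where rating IS NULL
Step 2: Found 1 records with NULL rating
Step 3: These records will have rating set to 'unknown'
Step 4: Records already having rating = 'unknown': 0
Step 5: Answer: 1 + 0 = 1 records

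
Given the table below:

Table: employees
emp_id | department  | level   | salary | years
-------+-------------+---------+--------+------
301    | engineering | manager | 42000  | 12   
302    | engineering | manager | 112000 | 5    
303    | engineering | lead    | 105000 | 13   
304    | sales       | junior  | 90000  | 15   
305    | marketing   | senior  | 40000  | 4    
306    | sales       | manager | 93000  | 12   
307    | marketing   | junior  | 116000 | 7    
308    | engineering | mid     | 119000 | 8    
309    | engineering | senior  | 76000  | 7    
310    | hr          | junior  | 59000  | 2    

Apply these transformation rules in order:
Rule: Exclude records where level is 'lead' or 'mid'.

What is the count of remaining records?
8

Step 1: Count records to exclude
  - 1 (lead) + 1 (mid) = 2 records
Step 2: Total records: 10
Step 3: Remaining = 10 - 2 = 8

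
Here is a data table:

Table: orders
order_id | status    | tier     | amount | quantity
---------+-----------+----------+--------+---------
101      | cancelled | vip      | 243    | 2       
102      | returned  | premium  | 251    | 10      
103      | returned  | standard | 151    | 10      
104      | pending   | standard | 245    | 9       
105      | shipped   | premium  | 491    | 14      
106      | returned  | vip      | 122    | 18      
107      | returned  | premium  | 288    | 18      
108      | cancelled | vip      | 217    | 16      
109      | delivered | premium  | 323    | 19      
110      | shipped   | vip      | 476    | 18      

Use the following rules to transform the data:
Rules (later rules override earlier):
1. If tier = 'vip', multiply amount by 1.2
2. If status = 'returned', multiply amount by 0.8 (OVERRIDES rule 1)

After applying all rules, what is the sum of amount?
2831.8

Step 1: Rule 2 takes priority for records with status = 'returned'
  - 4 records: 812 × 0.8 = 649.6
Step 2: Rule 1 applies to remaining records with tier = 'vip'
  - 3 records: 936 × 1.2 = 1123.2
Step 3: Other records unchanged: 1059
Step 4: Final sum = 649.6 + 1123.2 + 1059 = 2831.8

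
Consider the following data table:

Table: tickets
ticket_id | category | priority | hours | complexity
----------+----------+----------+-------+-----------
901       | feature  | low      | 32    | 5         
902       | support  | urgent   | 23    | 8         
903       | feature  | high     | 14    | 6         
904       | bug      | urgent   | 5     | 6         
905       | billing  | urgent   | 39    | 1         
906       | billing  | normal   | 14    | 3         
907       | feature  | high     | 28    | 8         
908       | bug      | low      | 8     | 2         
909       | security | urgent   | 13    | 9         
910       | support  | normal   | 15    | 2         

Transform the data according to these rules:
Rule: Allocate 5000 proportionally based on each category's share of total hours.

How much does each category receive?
billing: 1387.43, bug: 340.31, feature: 1937.17, security: 340.31, support: 994.76

Step 1: Calculate total hours = 191
Step 2: Calculate each category's proportion:
  billing: 53/191 = 27.75% → 1387.43
  bug: 13/191 = 6.81% → 340.31
  feature: 74/191 = 38.74% → 1937.17
  security: 13/191 = 6.81% → 340.31
  support: 38/191 = 19.90% → 994.76
Step 3: Verify: sum of allocations ≈ 5000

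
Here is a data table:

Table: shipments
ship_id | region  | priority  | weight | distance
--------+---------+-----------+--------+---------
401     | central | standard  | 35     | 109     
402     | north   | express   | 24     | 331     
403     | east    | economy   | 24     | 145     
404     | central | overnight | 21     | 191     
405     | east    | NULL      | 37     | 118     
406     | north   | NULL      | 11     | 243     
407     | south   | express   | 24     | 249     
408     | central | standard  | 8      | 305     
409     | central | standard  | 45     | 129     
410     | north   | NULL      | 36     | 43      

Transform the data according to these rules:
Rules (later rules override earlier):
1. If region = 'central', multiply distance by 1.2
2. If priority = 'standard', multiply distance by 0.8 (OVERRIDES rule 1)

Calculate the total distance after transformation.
1792.6

Step 1: Rule 2 takes priority for records with priority = 'standard'
  - 3 records: 543 × 0.8 = 434.4
Step 2: Rule 1 applies to remaining records with region = 'central'
  - 1 records: 191 × 1.2 = 229.2
Step 3: Other records unchanged: 1129
Step 4: Final sum = 434.4 + 229.2 + 1129 = 1792.6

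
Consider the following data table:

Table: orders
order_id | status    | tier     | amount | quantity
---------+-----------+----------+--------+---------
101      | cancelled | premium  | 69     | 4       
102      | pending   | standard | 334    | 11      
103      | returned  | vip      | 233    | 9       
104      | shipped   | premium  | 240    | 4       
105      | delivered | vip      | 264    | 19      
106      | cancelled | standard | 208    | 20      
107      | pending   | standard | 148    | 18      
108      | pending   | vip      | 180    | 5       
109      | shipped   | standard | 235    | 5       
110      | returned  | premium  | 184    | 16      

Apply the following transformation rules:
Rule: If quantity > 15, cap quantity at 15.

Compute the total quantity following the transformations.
98

Step 1: 4 records have quantity > 15
Step 2: These records originally summed to 73
Step 3: After capping: 4 × 15 = 60
Step 4: Unaffected records sum: 38
Step 5: Final sum = 60 + 38 = 98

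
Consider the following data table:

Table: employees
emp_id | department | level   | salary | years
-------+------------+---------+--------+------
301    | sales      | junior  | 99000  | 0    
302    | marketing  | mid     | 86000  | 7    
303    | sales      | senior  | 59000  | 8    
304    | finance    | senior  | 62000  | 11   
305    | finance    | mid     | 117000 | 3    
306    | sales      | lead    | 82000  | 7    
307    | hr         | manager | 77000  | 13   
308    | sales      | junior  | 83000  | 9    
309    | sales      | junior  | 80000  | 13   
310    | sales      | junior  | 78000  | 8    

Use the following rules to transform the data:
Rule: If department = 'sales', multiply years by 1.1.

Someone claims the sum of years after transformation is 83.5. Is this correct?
Yes, the result is correct.

Step 1: Calculate the correct sum after transformation
Step 2: Apply multiplier 1.1 to records where department = 'sales'
Step 3: Correct result = 83.5
Step 4: Claimed result = 83.5
Step 5: 83.5 = 83.5 ✓
Conclusion: The claimed result is correct.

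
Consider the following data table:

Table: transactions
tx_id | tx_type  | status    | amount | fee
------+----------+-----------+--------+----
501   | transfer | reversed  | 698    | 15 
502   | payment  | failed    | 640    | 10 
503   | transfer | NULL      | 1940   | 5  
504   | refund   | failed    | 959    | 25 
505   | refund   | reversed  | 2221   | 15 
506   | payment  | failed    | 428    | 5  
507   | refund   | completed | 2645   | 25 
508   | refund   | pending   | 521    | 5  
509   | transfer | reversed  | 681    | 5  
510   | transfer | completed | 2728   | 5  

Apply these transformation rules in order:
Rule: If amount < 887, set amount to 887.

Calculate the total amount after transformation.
14928

Step 1: 5 records have amount < 887
Step 2: These records originally summed to 2968
Step 3: After setting to minimum: 5 × 887 = 4435
Step 4: Unaffected records sum: 10493
Step 5: Final sum = 4435 + 10493 = 14928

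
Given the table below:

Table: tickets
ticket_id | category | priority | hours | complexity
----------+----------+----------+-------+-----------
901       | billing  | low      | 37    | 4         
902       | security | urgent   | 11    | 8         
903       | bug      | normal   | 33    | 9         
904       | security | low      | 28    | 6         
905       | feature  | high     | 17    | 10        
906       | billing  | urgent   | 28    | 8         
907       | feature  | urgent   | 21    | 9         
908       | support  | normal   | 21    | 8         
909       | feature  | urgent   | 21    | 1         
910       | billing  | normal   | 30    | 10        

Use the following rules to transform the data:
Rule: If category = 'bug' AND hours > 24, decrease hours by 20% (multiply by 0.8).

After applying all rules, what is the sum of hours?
240.4

Step 1: Find records where category = 'bug' AND hours > 24
Step 2: 1 records match, summing to 33
Step 3: After multiplier: 33 × 0.8 = 26.4
Step 4: Unaffected records sum: 214
Step 5: Final sum = 26.4 + 214 = 240.4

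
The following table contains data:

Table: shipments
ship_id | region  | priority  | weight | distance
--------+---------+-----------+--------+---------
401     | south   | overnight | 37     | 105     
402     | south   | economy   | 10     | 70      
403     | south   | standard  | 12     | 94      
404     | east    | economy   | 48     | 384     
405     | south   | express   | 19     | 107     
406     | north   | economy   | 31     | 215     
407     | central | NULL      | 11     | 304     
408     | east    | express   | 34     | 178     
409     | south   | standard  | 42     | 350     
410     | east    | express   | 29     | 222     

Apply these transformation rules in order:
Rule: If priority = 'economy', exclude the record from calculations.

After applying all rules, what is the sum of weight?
184

Step 1: Identify records where priority = 'economy'
Step 2: The excluded records sum to 89
Step 3: Original total weight = 273
Step 4: Remaining total = 273 - 89 = 184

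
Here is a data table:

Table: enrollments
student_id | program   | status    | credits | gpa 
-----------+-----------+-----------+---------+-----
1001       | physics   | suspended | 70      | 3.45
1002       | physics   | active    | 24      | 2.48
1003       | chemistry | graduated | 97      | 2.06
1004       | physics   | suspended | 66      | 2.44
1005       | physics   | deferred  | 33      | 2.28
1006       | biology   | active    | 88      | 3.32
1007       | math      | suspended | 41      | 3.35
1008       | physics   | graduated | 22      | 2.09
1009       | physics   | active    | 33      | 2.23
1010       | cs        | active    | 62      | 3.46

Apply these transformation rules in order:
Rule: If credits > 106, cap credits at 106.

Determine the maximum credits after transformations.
97

Step 1: Original maximum credits = 97
Step 2: Check cap of 106 against maximum
Step 3: No records exceed the cap (max 97 <= cap 106), so no capping applies
Step 4: Maximum after transformation = 97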